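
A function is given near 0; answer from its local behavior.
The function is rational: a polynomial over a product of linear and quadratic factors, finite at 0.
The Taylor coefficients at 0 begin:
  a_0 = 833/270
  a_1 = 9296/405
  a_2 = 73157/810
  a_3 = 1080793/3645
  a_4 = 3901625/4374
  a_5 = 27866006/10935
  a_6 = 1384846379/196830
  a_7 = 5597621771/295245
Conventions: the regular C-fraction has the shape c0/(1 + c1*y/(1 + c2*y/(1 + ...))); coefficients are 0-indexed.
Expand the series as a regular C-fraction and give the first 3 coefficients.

The regular C-fraction coefficients are [833/270, -2656/357, 3323329/948192].

Taylor coefficients (read off): a_0 = 833/270, a_1 = 9296/405, a_2 = 73157/810.
c0 = a_0 = 833/270. Peel one level at a time: if S = 1 + c*y/S' with S'(0) = 1, then c is the y-coefficient of S and S' = c*y/(S - 1).
S_1 = c0/f = 1 + (-2656/357)*y + (3323329/127449)*y^2 + ...; c1 = -2656/357.
S_2 = c1*y/(S_1 - 1) = 1 + (3323329/948192)*y + ...; c2 = 3323329/948192.


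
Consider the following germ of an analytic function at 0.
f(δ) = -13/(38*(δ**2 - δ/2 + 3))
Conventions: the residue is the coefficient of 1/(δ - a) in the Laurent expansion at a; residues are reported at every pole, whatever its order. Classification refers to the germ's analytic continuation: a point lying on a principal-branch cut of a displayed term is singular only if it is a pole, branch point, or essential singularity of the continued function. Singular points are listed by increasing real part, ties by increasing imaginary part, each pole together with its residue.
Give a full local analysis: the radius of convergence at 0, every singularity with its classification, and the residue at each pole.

Denominator factor (δ**2 - δ/2 + 3): discriminant -47/4, complex-conjugate roots (1/4) + ((1/4)*sqrt(47))*i and (1/4) - ((1/4)*sqrt(47))*i; poles of order 1, moduli sqrt(3) and sqrt(3).
The radius of convergence is the smallest modulus among the singular points: sqrt(3).
The factor δ**2 - δ/2 + 3 splits as (δ - a)(δ - a') with a = (1/4) - ((1/4)*sqrt(47))*i, a' = (1/4) + ((1/4)*sqrt(47))*i. At the order-1 pole a set g(δ) = (δ - a)*f(δ) = [-13/38] / (δ - a').
Simple pole: residue = g(a) at a = (1/4) - ((1/4)*sqrt(47))*i, which is -((13/893)*sqrt(47))*i.
The factor δ**2 - δ/2 + 3 splits as (δ - a)(δ - a') with a = (1/4) + ((1/4)*sqrt(47))*i, a' = (1/4) - ((1/4)*sqrt(47))*i. At the order-1 pole a set g(δ) = (δ - a)*f(δ) = [-13/38] / (δ - a').
Simple pole: residue = g(a) at a = (1/4) + ((1/4)*sqrt(47))*i, which is ((13/893)*sqrt(47))*i.
List the singular points by increasing real part (a conjugate pair: the negative imaginary part first).

Radius of convergence at 0: sqrt(3).
At (1/4) - ((1/4)*sqrt(47))*i: a pole of order 1; residue -((13/893)*sqrt(47))*i.
At (1/4) + ((1/4)*sqrt(47))*i: a pole of order 1; residue ((13/893)*sqrt(47))*i.


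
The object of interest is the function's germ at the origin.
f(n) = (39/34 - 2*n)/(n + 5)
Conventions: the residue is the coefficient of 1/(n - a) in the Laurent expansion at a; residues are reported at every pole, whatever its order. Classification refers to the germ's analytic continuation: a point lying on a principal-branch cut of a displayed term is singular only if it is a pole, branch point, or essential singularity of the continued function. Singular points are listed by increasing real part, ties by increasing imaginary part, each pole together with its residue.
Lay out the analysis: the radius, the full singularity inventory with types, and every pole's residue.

Radius of convergence at 0: 5.
At -5: a pole of order 1; residue 379/34.

Denominator factor (n + 5): pole of order 1 at -5, modulus 5.
The radius of convergence is the smallest modulus among the singular points: 5.
At the order-1 pole -5 set g(n) = (n - (-5))*f(n) = 39/34 - 2*n.
Simple pole: residue = g(a) at a = -5, which is 379/34.


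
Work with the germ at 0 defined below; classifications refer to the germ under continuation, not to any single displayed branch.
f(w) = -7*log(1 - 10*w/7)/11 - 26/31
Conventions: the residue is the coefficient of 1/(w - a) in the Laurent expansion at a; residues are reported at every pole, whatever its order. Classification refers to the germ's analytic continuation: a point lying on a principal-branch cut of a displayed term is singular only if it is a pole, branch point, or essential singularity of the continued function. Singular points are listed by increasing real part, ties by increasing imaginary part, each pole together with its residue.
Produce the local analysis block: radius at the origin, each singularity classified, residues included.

Radius of convergence at 0: 7/10.
At 7/10: a logarithmic branch point.

Branch term (-7/11)*log(1 - w/(7/10)): its argument vanishes at w = 7/10, a logarithmic branch point, modulus 7/10.
The radius of convergence is the smallest modulus among the singular points: 7/10.


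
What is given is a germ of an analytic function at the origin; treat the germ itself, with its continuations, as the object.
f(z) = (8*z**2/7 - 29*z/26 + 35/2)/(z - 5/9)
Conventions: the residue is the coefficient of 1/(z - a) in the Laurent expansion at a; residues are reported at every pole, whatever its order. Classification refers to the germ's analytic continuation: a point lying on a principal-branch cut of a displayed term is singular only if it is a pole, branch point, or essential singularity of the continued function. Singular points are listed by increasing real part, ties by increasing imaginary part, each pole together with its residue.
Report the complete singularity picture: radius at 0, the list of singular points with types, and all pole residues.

Radius of convergence at 0: 5/9.
At 5/9: a pole of order 1; residue 127025/7371.

Denominator factor (z - 5/9): pole of order 1 at 5/9, modulus 5/9.
The radius of convergence is the smallest modulus among the singular points: 5/9.
At the order-1 pole 5/9 set g(z) = (z - (5/9))*f(z) = 8*z**2/7 - 29*z/26 + 35/2.
Simple pole: residue = g(a) at a = 5/9, which is 127025/7371.


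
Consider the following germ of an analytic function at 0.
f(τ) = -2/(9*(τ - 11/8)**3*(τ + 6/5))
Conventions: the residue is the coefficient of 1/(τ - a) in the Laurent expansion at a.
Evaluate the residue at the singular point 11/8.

The residue is -128000/9834543.

At the order-3 pole 11/8 set g(τ) = (τ - (11/8))^3*f(τ) = -2/(9*(τ + 6/5)).
Order-3 pole: residue = g''(a)/2; g''(11/8) = -256000/9834543, so the residue is -128000/9834543.


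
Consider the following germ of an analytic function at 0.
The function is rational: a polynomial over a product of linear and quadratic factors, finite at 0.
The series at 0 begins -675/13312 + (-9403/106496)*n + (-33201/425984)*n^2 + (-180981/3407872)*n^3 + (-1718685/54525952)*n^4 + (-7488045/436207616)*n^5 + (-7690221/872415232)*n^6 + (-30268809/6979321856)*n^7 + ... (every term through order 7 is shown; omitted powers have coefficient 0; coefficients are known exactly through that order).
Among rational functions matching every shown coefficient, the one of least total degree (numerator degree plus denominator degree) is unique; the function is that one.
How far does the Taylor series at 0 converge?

The radius of convergence is 8/3.

No rational of total degree below 4 reproduces all 8 coefficients; solving the [1/3] Pade equations on them gives f(n) = (16*n/27 + 25/26)/(n - 8/3)**3, whose expansion matches every shown term.
Denominator factor (n - 8/3)^3: pole of order 3 at 8/3, modulus 8/3.
The radius of convergence is the smallest modulus among the singular points: 8/3.


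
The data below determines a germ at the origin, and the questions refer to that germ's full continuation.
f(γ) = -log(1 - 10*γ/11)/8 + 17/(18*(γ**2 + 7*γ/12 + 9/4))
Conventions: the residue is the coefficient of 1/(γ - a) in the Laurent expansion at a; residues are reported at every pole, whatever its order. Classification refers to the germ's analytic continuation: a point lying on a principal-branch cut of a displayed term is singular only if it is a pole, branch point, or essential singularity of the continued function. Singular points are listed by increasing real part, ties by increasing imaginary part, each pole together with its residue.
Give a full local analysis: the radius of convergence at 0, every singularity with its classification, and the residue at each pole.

Radius of convergence at 0: 11/10.
At (-7/24) - ((1/24)*sqrt(1247))*i: a pole of order 1; residue ((34/3741)*sqrt(1247))*i.
At (-7/24) + ((1/24)*sqrt(1247))*i: a pole of order 1; residue -((34/3741)*sqrt(1247))*i.
At 11/10: a logarithmic branch point.

Denominator factor (γ**2 + 7*γ/12 + 9/4): discriminant -1247/144, complex-conjugate roots (-7/24) + ((1/24)*sqrt(1247))*i and (-7/24) - ((1/24)*sqrt(1247))*i; poles of order 1, moduli 3/2 and 3/2.
Branch term (-1/8)*log(1 - γ/(11/10)): its argument vanishes at γ = 11/10, a logarithmic branch point, modulus 11/10.
The radius of convergence is the smallest modulus among the singular points: 11/10.
The branch term is analytic at (-7/24) - ((1/24)*sqrt(1247))*i and contributes nothing to the residue; only the rational part matters.
The factor γ**2 + 7*γ/12 + 9/4 splits as (γ - a)(γ - a') with a = (-7/24) - ((1/24)*sqrt(1247))*i, a' = (-7/24) + ((1/24)*sqrt(1247))*i. At the order-1 pole a set g(γ) = (γ - a)*(rational part) = [17/18] / (γ - a').
Simple pole: residue = g(a) at a = (-7/24) - ((1/24)*sqrt(1247))*i, which is ((34/3741)*sqrt(1247))*i.
The branch term is analytic at (-7/24) + ((1/24)*sqrt(1247))*i and contributes nothing to the residue; only the rational part matters.
The factor γ**2 + 7*γ/12 + 9/4 splits as (γ - a)(γ - a') with a = (-7/24) + ((1/24)*sqrt(1247))*i, a' = (-7/24) - ((1/24)*sqrt(1247))*i. At the order-1 pole a set g(γ) = (γ - a)*(rational part) = [17/18] / (γ - a').
Simple pole: residue = g(a) at a = (-7/24) + ((1/24)*sqrt(1247))*i, which is -((34/3741)*sqrt(1247))*i.
List the singular points by increasing real part (a conjugate pair: the negative imaginary part first).


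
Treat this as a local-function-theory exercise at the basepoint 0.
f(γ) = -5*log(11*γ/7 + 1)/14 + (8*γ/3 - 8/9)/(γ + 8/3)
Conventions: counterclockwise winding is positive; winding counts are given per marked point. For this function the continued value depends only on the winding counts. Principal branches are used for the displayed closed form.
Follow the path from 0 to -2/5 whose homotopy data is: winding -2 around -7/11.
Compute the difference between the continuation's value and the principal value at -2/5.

Continued minus principal equals (10/7)*pi*i.

The rational part is single-valued and drops out of the difference; each branch term changes only by its own monodromy.
(-5/14)*log(1 - γ/(-7/11)): each positive loop around -7/11 adds 2*pi*i to the log, so winding -2 contributes (-5/14)*(-2)*2*pi*i = (10/7)*pi*i.
Summing the contributions at γ = -2/5 gives (10/7)*pi*i.


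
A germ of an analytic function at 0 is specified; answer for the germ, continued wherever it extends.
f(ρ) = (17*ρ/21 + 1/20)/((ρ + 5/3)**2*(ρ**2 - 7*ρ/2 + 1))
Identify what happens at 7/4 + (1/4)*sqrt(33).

The denominator factor ρ**2 - 7*ρ/2 + 1 vanishes at 7/4 + (1/4)*sqrt(33) and appears to the power 1; the numerator there equals 22/15 + (17/84)*sqrt(33), nonzero, and no other factor vanishes.
Hence a pole whose order is the multiplicity, 1.

The point is a pole of order 1.


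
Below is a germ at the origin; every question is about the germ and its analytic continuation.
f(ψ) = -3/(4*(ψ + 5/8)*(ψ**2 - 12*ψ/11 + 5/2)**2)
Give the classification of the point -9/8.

The point is a regular point.

Denominator factors: ψ**2 - 12*ψ/11 + 5/2 = 3515/704 at ψ = -9/8; ψ + 5/8 = -1/2 at ψ = -9/8 — none vanishes.
So the germ continues analytically to -9/8.


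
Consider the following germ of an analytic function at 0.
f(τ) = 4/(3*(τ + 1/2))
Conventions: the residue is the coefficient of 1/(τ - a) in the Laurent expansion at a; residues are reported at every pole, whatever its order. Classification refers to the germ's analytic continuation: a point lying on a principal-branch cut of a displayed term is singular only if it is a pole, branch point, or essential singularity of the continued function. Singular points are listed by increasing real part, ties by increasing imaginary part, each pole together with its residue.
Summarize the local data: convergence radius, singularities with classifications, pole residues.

Denominator factor (τ + 1/2): pole of order 1 at -1/2, modulus 1/2.
The radius of convergence is the smallest modulus among the singular points: 1/2.
At the order-1 pole -1/2 set g(τ) = (τ - (-1/2))*f(τ) = 4/3.
Simple pole: residue = g(a) at a = -1/2, which is 4/3.

Radius of convergence at 0: 1/2.
At -1/2: a pole of order 1; residue 4/3.


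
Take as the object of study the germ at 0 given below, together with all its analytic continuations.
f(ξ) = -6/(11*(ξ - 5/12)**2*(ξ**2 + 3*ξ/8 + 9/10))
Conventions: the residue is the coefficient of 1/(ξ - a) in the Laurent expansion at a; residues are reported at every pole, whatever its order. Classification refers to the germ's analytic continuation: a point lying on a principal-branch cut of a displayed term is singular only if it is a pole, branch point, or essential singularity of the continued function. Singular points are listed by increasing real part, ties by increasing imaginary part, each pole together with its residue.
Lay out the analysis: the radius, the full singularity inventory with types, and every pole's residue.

Radius of convergence at 0: 5/12.
At (-3/16) - ((3/80)*sqrt(615))*i: a pole of order 1; residue (-7516800/34500851) + ((5527680/1414534891)*sqrt(615))*i.
At (-3/16) + ((3/80)*sqrt(615))*i: a pole of order 1; residue (-7516800/34500851) - ((5527680/1414534891)*sqrt(615))*i.
At 5/12: a pole of order 2; residue 15033600/34500851.


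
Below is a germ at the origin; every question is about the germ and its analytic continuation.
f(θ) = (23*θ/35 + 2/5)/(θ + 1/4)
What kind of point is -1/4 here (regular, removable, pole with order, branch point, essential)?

The point is a pole of order 1.

The denominator factor θ + 1/4 vanishes at -1/4 and appears to the power 1; the numerator there equals 33/140, nonzero, and no other factor vanishes.
Hence a pole whose order is the multiplicity, 1.


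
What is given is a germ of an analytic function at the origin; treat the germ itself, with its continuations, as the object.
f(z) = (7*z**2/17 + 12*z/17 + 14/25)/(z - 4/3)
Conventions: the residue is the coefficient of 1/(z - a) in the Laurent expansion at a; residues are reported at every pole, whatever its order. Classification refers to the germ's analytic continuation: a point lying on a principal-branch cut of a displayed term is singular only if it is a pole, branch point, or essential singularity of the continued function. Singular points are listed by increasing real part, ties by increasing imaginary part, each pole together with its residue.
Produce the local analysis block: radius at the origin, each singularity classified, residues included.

Radius of convergence at 0: 4/3.
At 4/3: a pole of order 1; residue 8542/3825.

Denominator factor (z - 4/3): pole of order 1 at 4/3, modulus 4/3.
The radius of convergence is the smallest modulus among the singular points: 4/3.
At the order-1 pole 4/3 set g(z) = (z - (4/3))*f(z) = 7*z**2/17 + 12*z/17 + 14/25.
Simple pole: residue = g(a) at a = 4/3, which is 8542/3825.


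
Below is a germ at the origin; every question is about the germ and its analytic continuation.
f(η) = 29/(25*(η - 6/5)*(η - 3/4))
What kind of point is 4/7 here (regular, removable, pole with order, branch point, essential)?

The point is a regular point.

Denominator factors: η - 6/5 = -22/35 at η = 4/7; η - 3/4 = -5/28 at η = 4/7 — none vanishes.
So the germ continues analytically to 4/7.


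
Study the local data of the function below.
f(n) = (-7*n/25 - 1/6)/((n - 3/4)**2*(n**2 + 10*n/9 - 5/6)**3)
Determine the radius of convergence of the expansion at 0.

The radius of convergence is -5/9 + (1/18)*sqrt(370).

Denominator factor (n - 3/4)^2: pole of order 2 at 3/4, modulus 3/4.
Denominator factor (n**2 + 10*n/9 - 5/6)^3: discriminant 370/81, real irrational roots -5/9 + (1/18)*sqrt(370) and -5/9 - (1/18)*sqrt(370); poles of order 3, moduli -5/9 + (1/18)*sqrt(370) and 5/9 + (1/18)*sqrt(370).
The radius of convergence is the smallest modulus among the singular points: -5/9 + (1/18)*sqrt(370).


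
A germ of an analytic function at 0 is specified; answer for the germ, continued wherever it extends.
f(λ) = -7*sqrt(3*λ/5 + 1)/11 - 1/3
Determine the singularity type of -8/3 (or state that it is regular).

There is no denominator, hence no pole anywhere.
Branch term sqrt(1 - λ/(-5/3)): argument at -8/3 is -3/5, nonzero, so -8/3 is not its branch point (a point on a principal cut is still regular for the continued germ).
So the germ continues analytically to -8/3.

The point is a regular point.


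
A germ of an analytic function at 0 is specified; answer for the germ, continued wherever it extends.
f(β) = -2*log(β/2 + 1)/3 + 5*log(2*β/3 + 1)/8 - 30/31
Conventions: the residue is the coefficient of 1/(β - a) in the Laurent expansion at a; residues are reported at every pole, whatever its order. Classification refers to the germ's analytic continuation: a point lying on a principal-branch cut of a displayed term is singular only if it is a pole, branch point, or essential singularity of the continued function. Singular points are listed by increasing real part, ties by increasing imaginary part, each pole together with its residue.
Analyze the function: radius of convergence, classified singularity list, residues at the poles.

Radius of convergence at 0: 3/2.
At -2: a logarithmic branch point.
At -3/2: a logarithmic branch point.

Branch term (-2/3)*log(1 - β/(-2)): its argument vanishes at β = -2, a logarithmic branch point, modulus 2.
Branch term (5/8)*log(1 - β/(-3/2)): its argument vanishes at β = -3/2, a logarithmic branch point, modulus 3/2.
The radius of convergence is the smallest modulus among the singular points: 3/2.
List the singular points by increasing real part (a conjugate pair: the negative imaginary part first).


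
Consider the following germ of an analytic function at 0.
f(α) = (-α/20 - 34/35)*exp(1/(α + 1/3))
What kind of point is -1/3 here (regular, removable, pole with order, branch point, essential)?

The exponent 1/(α - (-1/3)) has a pole at -1/3, so exp(1/(α - (-1/3))) takes every nonzero value near it: an essential singularity (not a pole of any order).

The point is an essential singularity.


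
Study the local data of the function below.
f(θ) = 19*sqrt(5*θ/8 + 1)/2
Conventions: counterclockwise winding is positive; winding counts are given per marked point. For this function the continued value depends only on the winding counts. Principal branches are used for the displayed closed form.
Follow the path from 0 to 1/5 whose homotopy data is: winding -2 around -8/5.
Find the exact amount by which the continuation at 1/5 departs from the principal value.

Continued minus principal equals 0.

The rational part is single-valued and drops out of the difference; each branch term changes only by its own monodromy.
(19/2)*sqrt(1 - θ/(-8/5)): winding -2 is even, the square root returns to the same sheet, contribution 0.
Summing the contributions at θ = 1/5 gives 0.


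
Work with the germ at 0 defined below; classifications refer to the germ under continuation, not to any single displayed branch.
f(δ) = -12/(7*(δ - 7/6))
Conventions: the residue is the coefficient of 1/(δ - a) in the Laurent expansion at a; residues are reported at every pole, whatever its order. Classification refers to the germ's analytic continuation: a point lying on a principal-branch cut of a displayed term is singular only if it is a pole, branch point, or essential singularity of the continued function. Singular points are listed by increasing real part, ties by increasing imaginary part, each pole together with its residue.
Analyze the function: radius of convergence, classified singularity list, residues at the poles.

Denominator factor (δ - 7/6): pole of order 1 at 7/6, modulus 7/6.
The radius of convergence is the smallest modulus among the singular points: 7/6.
At the order-1 pole 7/6 set g(δ) = (δ - (7/6))*f(δ) = -12/7.
Simple pole: residue = g(a) at a = 7/6, which is -12/7.

Radius of convergence at 0: 7/6.
At 7/6: a pole of order 1; residue -12/7.


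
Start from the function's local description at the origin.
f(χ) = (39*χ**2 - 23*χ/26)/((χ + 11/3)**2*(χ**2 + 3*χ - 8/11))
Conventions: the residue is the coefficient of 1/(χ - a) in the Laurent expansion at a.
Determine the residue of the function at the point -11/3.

At the order-2 pole -11/3 set g(χ) = (χ - (-11/3))^2*f(χ) = (39*χ**2 - 23*χ/26)/(χ**2 + 3*χ - 8/11).
Order-2 pole: residue = g'(a); g'(-11/3) = 457039737/751400, so the residue is 457039737/751400.

The residue is 457039737/751400.


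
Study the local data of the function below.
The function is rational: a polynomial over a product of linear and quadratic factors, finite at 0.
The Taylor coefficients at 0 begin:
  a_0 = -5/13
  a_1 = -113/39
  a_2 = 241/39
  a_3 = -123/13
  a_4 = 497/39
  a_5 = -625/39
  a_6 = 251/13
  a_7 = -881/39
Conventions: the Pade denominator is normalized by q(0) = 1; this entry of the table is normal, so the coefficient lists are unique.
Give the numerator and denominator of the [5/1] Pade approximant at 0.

The Pade approximant has numerator coefficients [-5/13, -16384/4875, 65536/24375, -16384/8125, 32768/24375, -16384/24375]; denominator coefficients [1, 753/625].

Taylor coefficients needed (read off): a_0 = -5/13, a_1 = -113/39, a_2 = 241/39, a_3 = -123/13, a_4 = 497/39, a_5 = -625/39, a_6 = 251/13.
Write the denominator as Q(v) = 1 + q1*v. Requiring Q*f - P = O(v^7) with deg P <= 5 kills the coefficients of v^6..v^6 in Q*f:
  v^6: a_6 + q1*a_5 = 0, i.e. 251/13 + (-625/39)*q1 = 0.
Solving this linear system: q1 = 753/625.
The numerator is Q*f truncated at degree 5: P0 = a_0 = -5/13; P1 = a_1 + q1*a_0 = -16384/4875; P2 = a_2 + q1*a_1 = 65536/24375; P3 = a_3 + q1*a_2 = -16384/8125; P4 = a_4 + q1*a_3 = 32768/24375; P5 = a_5 + q1*a_4 = -16384/24375.


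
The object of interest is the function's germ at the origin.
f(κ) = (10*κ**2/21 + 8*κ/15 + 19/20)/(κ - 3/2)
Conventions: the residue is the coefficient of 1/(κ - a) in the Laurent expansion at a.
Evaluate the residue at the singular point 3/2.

The residue is 79/28.

At the order-1 pole 3/2 set g(κ) = (κ - (3/2))*f(κ) = 10*κ**2/21 + 8*κ/15 + 19/20.
Simple pole: residue = g(a) at a = 3/2, which is 79/28.


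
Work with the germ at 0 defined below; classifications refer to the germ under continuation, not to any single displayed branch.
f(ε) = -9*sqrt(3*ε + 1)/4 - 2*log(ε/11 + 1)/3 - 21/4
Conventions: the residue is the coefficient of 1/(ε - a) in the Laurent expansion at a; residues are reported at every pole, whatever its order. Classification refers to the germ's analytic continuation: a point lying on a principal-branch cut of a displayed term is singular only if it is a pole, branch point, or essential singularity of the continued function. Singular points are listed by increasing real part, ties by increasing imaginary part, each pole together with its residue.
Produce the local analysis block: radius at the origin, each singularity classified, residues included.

Branch term (-9/4)*sqrt(1 - ε/(-1/3)): its argument vanishes at ε = -1/3, a square-root branch point, modulus 1/3.
Branch term (-2/3)*log(1 - ε/(-11)): its argument vanishes at ε = -11, a logarithmic branch point, modulus 11.
The radius of convergence is the smallest modulus among the singular points: 1/3.
List the singular points by increasing real part (a conjugate pair: the negative imaginary part first).

Radius of convergence at 0: 1/3.
At -11: a logarithmic branch point.
At -1/3: an algebraic (square-root) branch point.


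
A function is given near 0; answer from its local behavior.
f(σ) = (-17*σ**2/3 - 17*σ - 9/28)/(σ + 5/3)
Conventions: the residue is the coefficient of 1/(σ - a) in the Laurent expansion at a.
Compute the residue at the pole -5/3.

The residue is 9277/756.

At the order-1 pole -5/3 set g(σ) = (σ - (-5/3))*f(σ) = -17*σ**2/3 - 17*σ - 9/28.
Simple pole: residue = g(a) at a = -5/3, which is 9277/756.


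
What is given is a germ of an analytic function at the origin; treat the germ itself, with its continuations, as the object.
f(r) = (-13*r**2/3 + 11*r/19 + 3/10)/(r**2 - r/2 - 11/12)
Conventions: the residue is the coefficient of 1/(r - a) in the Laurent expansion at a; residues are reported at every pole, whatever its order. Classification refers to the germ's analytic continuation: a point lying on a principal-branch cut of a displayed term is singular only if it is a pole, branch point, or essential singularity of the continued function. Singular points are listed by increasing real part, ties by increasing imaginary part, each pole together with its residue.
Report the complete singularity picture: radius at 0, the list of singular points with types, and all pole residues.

Denominator factor (r**2 - r/2 - 11/12): discriminant 47/12, real irrational roots 1/4 + (1/12)*sqrt(141) and 1/4 - (1/12)*sqrt(141); poles of order 1, moduli 1/4 + (1/12)*sqrt(141) and -1/4 + (1/12)*sqrt(141).
The radius of convergence is the smallest modulus among the singular points: -1/4 + (1/12)*sqrt(141).
The factor r**2 - r/2 - 11/12 splits as (r - a)(r - a') with a = 1/4 - (1/12)*sqrt(141), a' = 1/4 + (1/12)*sqrt(141). At the order-1 pole a set g(r) = (r - a)*f(r) = [-13*r**2/3 + 11*r/19 + 3/10] / (r - a').
Simple pole: residue = g(a) at a = 1/4 - (1/12)*sqrt(141), which is -181/228 + (27833/160740)*sqrt(141).
The factor r**2 - r/2 - 11/12 splits as (r - a)(r - a') with a = 1/4 + (1/12)*sqrt(141), a' = 1/4 - (1/12)*sqrt(141). At the order-1 pole a set g(r) = (r - a)*f(r) = [-13*r**2/3 + 11*r/19 + 3/10] / (r - a').
Simple pole: residue = g(a) at a = 1/4 + (1/12)*sqrt(141), which is -181/228 - (27833/160740)*sqrt(141).
List the singular points by increasing real part (a conjugate pair: the negative imaginary part first).

Radius of convergence at 0: -1/4 + (1/12)*sqrt(141).
At 1/4 - (1/12)*sqrt(141): a pole of order 1; residue -181/228 + (27833/160740)*sqrt(141).
At 1/4 + (1/12)*sqrt(141): a pole of order 1; residue -181/228 - (27833/160740)*sqrt(141).


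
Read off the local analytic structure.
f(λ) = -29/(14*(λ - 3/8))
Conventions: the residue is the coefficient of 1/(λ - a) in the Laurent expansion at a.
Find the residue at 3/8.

The residue is -29/14.

At the order-1 pole 3/8 set g(λ) = (λ - (3/8))*f(λ) = -29/14.
Simple pole: residue = g(a) at a = 3/8, which is -29/14.


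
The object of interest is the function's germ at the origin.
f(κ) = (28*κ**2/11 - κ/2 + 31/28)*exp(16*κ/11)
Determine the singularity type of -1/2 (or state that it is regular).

The point is a regular point.

There is no denominator, hence no pole anywhere.
The factor exp(16*κ/11) is entire.
So the germ continues analytically to -1/2.


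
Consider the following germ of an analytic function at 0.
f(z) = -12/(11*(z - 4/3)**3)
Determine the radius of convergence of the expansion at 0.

Denominator factor (z - 4/3)^3: pole of order 3 at 4/3, modulus 4/3.
The radius of convergence is the smallest modulus among the singular points: 4/3.

The radius of convergence is 4/3.


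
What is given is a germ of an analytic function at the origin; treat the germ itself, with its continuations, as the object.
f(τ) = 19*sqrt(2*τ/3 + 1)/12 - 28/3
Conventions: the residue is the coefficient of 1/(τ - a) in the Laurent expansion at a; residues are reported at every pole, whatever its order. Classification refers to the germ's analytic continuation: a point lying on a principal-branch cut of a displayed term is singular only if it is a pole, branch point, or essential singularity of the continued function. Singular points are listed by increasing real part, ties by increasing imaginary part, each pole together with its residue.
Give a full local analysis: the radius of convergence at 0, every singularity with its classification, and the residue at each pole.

Radius of convergence at 0: 3/2.
At -3/2: an algebraic (square-root) branch point.

Branch term (19/12)*sqrt(1 - τ/(-3/2)): its argument vanishes at τ = -3/2, a square-root branch point, modulus 3/2.
The radius of convergence is the smallest modulus among the singular points: 3/2.


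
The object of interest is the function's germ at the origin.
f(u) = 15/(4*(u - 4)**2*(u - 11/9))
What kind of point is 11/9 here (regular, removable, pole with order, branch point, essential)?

The denominator factor u - 11/9 vanishes at 11/9 and appears to the power 1; the numerator there equals 15/4, nonzero, and no other factor vanishes.
Hence a pole whose order is the multiplicity, 1.

The point is a pole of order 1.


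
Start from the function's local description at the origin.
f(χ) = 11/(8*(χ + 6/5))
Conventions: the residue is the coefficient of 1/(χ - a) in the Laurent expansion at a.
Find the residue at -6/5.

At the order-1 pole -6/5 set g(χ) = (χ - (-6/5))*f(χ) = 11/8.
Simple pole: residue = g(a) at a = -6/5, which is 11/8.

The residue is 11/8.


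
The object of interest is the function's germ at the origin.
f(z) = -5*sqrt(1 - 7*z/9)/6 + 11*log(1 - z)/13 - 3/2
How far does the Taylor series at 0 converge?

Branch term (11/13)*log(1 - z/(1)): its argument vanishes at z = 1, a logarithmic branch point, modulus 1.
Branch term (-5/6)*sqrt(1 - z/(9/7)): its argument vanishes at z = 9/7, a square-root branch point, modulus 9/7.
The radius of convergence is the smallest modulus among the singular points: 1.

The radius of convergence is 1.


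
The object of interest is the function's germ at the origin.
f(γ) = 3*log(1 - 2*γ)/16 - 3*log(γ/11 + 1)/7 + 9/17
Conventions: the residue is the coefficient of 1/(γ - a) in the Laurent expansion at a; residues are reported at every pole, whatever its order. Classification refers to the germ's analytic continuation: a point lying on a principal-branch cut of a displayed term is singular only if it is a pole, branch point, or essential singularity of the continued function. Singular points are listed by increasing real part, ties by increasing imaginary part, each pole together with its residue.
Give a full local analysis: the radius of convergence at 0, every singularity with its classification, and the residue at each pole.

Radius of convergence at 0: 1/2.
At -11: a logarithmic branch point.
At 1/2: a logarithmic branch point.

Branch term (-3/7)*log(1 - γ/(-11)): its argument vanishes at γ = -11, a logarithmic branch point, modulus 11.
Branch term (3/16)*log(1 - γ/(1/2)): its argument vanishes at γ = 1/2, a logarithmic branch point, modulus 1/2.
The radius of convergence is the smallest modulus among the singular points: 1/2.
List the singular points by increasing real part (a conjugate pair: the negative imaginary part first).


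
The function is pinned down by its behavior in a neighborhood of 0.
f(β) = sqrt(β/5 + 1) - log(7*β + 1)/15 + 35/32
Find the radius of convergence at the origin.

Branch term (1)*sqrt(1 - β/(-5)): its argument vanishes at β = -5, a square-root branch point, modulus 5.
Branch term (-1/15)*log(1 - β/(-1/7)): its argument vanishes at β = -1/7, a logarithmic branch point, modulus 1/7.
The radius of convergence is the smallest modulus among the singular points: 1/7.

The radius of convergence is 1/7.


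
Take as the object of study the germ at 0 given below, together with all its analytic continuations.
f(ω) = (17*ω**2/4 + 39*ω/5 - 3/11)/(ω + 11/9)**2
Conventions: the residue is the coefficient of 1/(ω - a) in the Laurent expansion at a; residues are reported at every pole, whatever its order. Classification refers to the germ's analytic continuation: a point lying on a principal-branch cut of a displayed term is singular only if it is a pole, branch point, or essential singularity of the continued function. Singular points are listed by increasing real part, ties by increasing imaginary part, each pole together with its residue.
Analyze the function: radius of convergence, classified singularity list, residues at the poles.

Radius of convergence at 0: 11/9.
At -11/9: a pole of order 2; residue -233/90.

Denominator factor (ω + 11/9)^2: pole of order 2 at -11/9, modulus 11/9.
The radius of convergence is the smallest modulus among the singular points: 11/9.
At the order-2 pole -11/9 set g(ω) = (ω - (-11/9))^2*f(ω) = 17*ω**2/4 + 39*ω/5 - 3/11.
Order-2 pole: residue = g'(a); g'(-11/9) = -233/90, so the residue is -233/90.


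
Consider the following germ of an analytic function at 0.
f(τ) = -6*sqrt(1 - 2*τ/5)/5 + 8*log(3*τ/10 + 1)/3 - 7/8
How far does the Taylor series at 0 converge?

Branch term (-6/5)*sqrt(1 - τ/(5/2)): its argument vanishes at τ = 5/2, a square-root branch point, modulus 5/2.
Branch term (8/3)*log(1 - τ/(-10/3)): its argument vanishes at τ = -10/3, a logarithmic branch point, modulus 10/3.
The radius of convergence is the smallest modulus among the singular points: 5/2.

The radius of convergence is 5/2.


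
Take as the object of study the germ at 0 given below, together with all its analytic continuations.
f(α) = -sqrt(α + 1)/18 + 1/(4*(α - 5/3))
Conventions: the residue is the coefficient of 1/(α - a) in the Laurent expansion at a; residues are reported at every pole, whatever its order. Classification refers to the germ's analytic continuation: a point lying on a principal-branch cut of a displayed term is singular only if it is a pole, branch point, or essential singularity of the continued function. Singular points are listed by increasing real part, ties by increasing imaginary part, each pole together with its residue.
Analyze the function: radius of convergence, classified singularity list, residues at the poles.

Radius of convergence at 0: 1.
At -1: an algebraic (square-root) branch point.
At 5/3: a pole of order 1; residue 1/4.

Denominator factor (α - 5/3): pole of order 1 at 5/3, modulus 5/3.
Branch term (-1/18)*sqrt(1 - α/(-1)): its argument vanishes at α = -1, a square-root branch point, modulus 1.
The radius of convergence is the smallest modulus among the singular points: 1.
The branch term is analytic at 5/3 and contributes nothing to the residue; only the rational part matters.
At the order-1 pole 5/3 set g(α) = (α - (5/3))*(rational part) = 1/4.
Simple pole: residue = g(a) at a = 5/3, which is 1/4.
List the singular points by increasing real part (a conjugate pair: the negative imaginary part first).


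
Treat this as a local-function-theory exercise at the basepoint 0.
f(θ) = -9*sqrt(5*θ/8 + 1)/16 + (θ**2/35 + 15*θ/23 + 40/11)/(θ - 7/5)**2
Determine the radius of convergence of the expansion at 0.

Denominator factor (θ - 7/5)^2: pole of order 2 at 7/5, modulus 7/5.
Branch term (-9/16)*sqrt(1 - θ/(-8/5)): its argument vanishes at θ = -8/5, a square-root branch point, modulus 8/5.
The radius of convergence is the smallest modulus among the singular points: 7/5.

The radius of convergence is 7/5.


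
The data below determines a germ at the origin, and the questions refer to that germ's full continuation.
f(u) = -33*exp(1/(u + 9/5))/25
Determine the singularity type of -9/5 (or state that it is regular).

The exponent 1/(u - (-9/5)) has a pole at -9/5, so exp(1/(u - (-9/5))) takes every nonzero value near it: an essential singularity (not a pole of any order).

The point is an essential singularity.


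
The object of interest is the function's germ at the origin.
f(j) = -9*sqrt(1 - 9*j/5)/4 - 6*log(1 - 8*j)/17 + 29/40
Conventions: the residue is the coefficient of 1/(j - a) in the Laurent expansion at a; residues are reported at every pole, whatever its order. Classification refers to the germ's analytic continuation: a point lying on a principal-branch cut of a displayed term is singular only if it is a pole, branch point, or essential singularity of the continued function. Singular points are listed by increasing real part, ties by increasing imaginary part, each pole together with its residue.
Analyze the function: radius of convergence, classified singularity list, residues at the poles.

Radius of convergence at 0: 1/8.
At 1/8: a logarithmic branch point.
At 5/9: an algebraic (square-root) branch point.

Branch term (-6/17)*log(1 - j/(1/8)): its argument vanishes at j = 1/8, a logarithmic branch point, modulus 1/8.
Branch term (-9/4)*sqrt(1 - j/(5/9)): its argument vanishes at j = 5/9, a square-root branch point, modulus 5/9.
The radius of convergence is the smallest modulus among the singular points: 1/8.
List the singular points by increasing real part (a conjugate pair: the negative imaginary part first).


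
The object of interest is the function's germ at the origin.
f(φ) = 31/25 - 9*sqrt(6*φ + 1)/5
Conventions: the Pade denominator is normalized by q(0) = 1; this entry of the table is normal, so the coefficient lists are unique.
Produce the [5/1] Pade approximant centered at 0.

The Pade approximant has numerator coefficients [-14/25, -198/25, -81/5, 243/20, -729/40, 2187/80]; denominator coefficients [1, 9/2].

Taylor coefficients needed (expand at 0): a_0 = -14/25, a_1 = -27/5, a_2 = 81/10, a_3 = -243/10, a_4 = 729/8, a_5 = -15309/40, a_6 = 137781/80.
Write the denominator as Q(φ) = 1 + q1*φ. Requiring Q*f - P = O(φ^7) with deg P <= 5 kills the coefficients of φ^6..φ^6 in Q*f:
  φ^6: a_6 + q1*a_5 = 0, i.e. 137781/80 + (-15309/40)*q1 = 0.
Solving this linear system: q1 = 9/2.
The numerator is Q*f truncated at degree 5: P0 = a_0 = -14/25; P1 = a_1 + q1*a_0 = -198/25; P2 = a_2 + q1*a_1 = -81/5; P3 = a_3 + q1*a_2 = 243/20; P4 = a_4 + q1*a_3 = -729/40; P5 = a_5 + q1*a_4 = 2187/80.


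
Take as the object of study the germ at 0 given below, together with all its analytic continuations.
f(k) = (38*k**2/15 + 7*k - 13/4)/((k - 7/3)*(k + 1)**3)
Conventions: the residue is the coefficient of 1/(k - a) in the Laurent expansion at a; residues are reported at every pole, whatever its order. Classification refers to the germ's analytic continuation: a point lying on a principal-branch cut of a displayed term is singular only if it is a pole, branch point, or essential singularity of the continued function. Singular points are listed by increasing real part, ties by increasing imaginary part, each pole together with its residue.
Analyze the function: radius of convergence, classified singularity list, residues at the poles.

Denominator factor (k - 7/3): pole of order 1 at 7/3, modulus 7/3.
Denominator factor (k + 1)^3: pole of order 3 at -1, modulus 1.
The radius of convergence is the smallest modulus among the singular points: 1.
At the order-3 pole -1 set g(k) = (k - (-1))^3*f(k) = (38*k**2/15 + 7*k - 13/4)/(k - 7/3).
Order-3 pole: residue = g''(a)/2; g''(-1) = -14513/10000, so the residue is -14513/20000.
At the order-1 pole 7/3 set g(k) = (k - (7/3))*f(k) = (38*k**2/15 + 7*k - 13/4)/(k + 1)**3.
Simple pole: residue = g(a) at a = 7/3, which is 14513/20000.
List the singular points by increasing real part (a conjugate pair: the negative imaginary part first).

Radius of convergence at 0: 1.
At -1: a pole of order 3; residue -14513/20000.
At 7/3: a pole of order 1; residue 14513/20000.


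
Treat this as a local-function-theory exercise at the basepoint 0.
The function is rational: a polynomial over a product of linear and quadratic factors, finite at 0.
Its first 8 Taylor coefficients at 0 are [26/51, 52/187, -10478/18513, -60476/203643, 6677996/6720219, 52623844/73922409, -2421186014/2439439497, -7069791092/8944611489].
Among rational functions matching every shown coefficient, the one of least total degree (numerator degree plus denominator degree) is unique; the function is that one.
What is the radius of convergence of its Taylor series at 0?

No rational of total degree below 6 reproduces all 8 coefficients; solving the [0/6] Pade equations on them gives f(ρ) = -13/(17*(ρ**2 - ρ/11 + 1)**2*(ρ**2 + 6*ρ/11 - 3/2)), whose expansion matches every shown term.
Denominator factor (ρ**2 + 6*ρ/11 - 3/2): discriminant 762/121, real irrational roots -3/11 + (1/22)*sqrt(762) and -3/11 - (1/22)*sqrt(762); poles of order 1, moduli -3/11 + (1/22)*sqrt(762) and 3/11 + (1/22)*sqrt(762).
Denominator factor (ρ**2 - ρ/11 + 1)^2: discriminant -483/121, complex-conjugate roots (1/22) + ((1/22)*sqrt(483))*i and (1/22) - ((1/22)*sqrt(483))*i; poles of order 2, moduli 1 and 1.
The radius of convergence is the smallest modulus among the singular points: -3/11 + (1/22)*sqrt(762).

The radius of convergence is -3/11 + (1/22)*sqrt(762).
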